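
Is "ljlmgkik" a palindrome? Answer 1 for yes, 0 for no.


Input: ljlmgkik
Reversed: kikgmljl
  Compare pos 0 ('l') with pos 7 ('k'): MISMATCH
  Compare pos 1 ('j') with pos 6 ('i'): MISMATCH
  Compare pos 2 ('l') with pos 5 ('k'): MISMATCH
  Compare pos 3 ('m') with pos 4 ('g'): MISMATCH
Result: not a palindrome

0


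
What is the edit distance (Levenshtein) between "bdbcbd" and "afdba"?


Computing edit distance: "bdbcbd" -> "afdba"
DP table:
           a    f    d    b    a
      0    1    2    3    4    5
  b   1    1    2    3    3    4
  d   2    2    2    2    3    4
  b   3    3    3    3    2    3
  c   4    4    4    4    3    3
  b   5    5    5    5    4    4
  d   6    6    6    5    5    5
Edit distance = dp[6][5] = 5

5


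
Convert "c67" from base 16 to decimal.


Input: "c67" in base 16
Positional expansion:
  Digit 'c' (value 12) x 16^2 = 3072
  Digit '6' (value 6) x 16^1 = 96
  Digit '7' (value 7) x 16^0 = 7
Sum = 3175

3175


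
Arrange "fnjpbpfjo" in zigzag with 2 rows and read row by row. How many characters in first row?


Zigzag "fnjpbpfjo" into 2 rows:
Placing characters:
  'f' => row 0
  'n' => row 1
  'j' => row 0
  'p' => row 1
  'b' => row 0
  'p' => row 1
  'f' => row 0
  'j' => row 1
  'o' => row 0
Rows:
  Row 0: "fjbfo"
  Row 1: "nppj"
First row length: 5

5


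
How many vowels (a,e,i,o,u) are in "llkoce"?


Input: llkoce
Checking each character:
  'l' at position 0: consonant
  'l' at position 1: consonant
  'k' at position 2: consonant
  'o' at position 3: vowel (running total: 1)
  'c' at position 4: consonant
  'e' at position 5: vowel (running total: 2)
Total vowels: 2

2


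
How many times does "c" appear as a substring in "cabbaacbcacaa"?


Searching for "c" in "cabbaacbcacaa"
Scanning each position:
  Position 0: "c" => MATCH
  Position 1: "a" => no
  Position 2: "b" => no
  Position 3: "b" => no
  Position 4: "a" => no
  Position 5: "a" => no
  Position 6: "c" => MATCH
  Position 7: "b" => no
  Position 8: "c" => MATCH
  Position 9: "a" => no
  Position 10: "c" => MATCH
  Position 11: "a" => no
  Position 12: "a" => no
Total occurrences: 4

4


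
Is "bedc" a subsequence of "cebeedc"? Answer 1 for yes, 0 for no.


Check if "bedc" is a subsequence of "cebeedc"
Greedy scan:
  Position 0 ('c'): no match needed
  Position 1 ('e'): no match needed
  Position 2 ('b'): matches sub[0] = 'b'
  Position 3 ('e'): matches sub[1] = 'e'
  Position 4 ('e'): no match needed
  Position 5 ('d'): matches sub[2] = 'd'
  Position 6 ('c'): matches sub[3] = 'c'
All 4 characters matched => is a subsequence

1


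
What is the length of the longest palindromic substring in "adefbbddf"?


Input: "adefbbddf"
Checking substrings for palindromes:
  [4:6] "bb" (len 2) => palindrome
  [6:8] "dd" (len 2) => palindrome
Longest palindromic substring: "bb" with length 2

2


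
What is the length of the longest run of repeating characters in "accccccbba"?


Input: "accccccbba"
Scanning for longest run:
  Position 1 ('c'): new char, reset run to 1
  Position 2 ('c'): continues run of 'c', length=2
  Position 3 ('c'): continues run of 'c', length=3
  Position 4 ('c'): continues run of 'c', length=4
  Position 5 ('c'): continues run of 'c', length=5
  Position 6 ('c'): continues run of 'c', length=6
  Position 7 ('b'): new char, reset run to 1
  Position 8 ('b'): continues run of 'b', length=2
  Position 9 ('a'): new char, reset run to 1
Longest run: 'c' with length 6

6


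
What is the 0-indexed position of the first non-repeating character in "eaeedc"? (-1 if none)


Input: eaeedc
Character frequencies:
  'a': 1
  'c': 1
  'd': 1
  'e': 3
Scanning left to right for freq == 1:
  Position 0 ('e'): freq=3, skip
  Position 1 ('a'): unique! => answer = 1

1


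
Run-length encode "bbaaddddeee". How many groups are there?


Input: bbaaddddeee
Scanning for consecutive runs:
  Group 1: 'b' x 2 (positions 0-1)
  Group 2: 'a' x 2 (positions 2-3)
  Group 3: 'd' x 4 (positions 4-7)
  Group 4: 'e' x 3 (positions 8-10)
Total groups: 4

4


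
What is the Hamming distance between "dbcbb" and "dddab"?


Comparing "dbcbb" and "dddab" position by position:
  Position 0: 'd' vs 'd' => same
  Position 1: 'b' vs 'd' => differ
  Position 2: 'c' vs 'd' => differ
  Position 3: 'b' vs 'a' => differ
  Position 4: 'b' vs 'b' => same
Total differences (Hamming distance): 3

3


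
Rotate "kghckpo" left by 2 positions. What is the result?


Input: "kghckpo", rotate left by 2
First 2 characters: "kg"
Remaining characters: "hckpo"
Concatenate remaining + first: "hckpo" + "kg" = "hckpokg"

hckpokg


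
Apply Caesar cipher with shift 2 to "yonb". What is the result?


Caesar cipher: shift "yonb" by 2
  'y' (pos 24) + 2 = pos 0 = 'a'
  'o' (pos 14) + 2 = pos 16 = 'q'
  'n' (pos 13) + 2 = pos 15 = 'p'
  'b' (pos 1) + 2 = pos 3 = 'd'
Result: aqpd

aqpd


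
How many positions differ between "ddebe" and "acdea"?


Comparing "ddebe" and "acdea" position by position:
  Position 0: 'd' vs 'a' => DIFFER
  Position 1: 'd' vs 'c' => DIFFER
  Position 2: 'e' vs 'd' => DIFFER
  Position 3: 'b' vs 'e' => DIFFER
  Position 4: 'e' vs 'a' => DIFFER
Positions that differ: 5

5


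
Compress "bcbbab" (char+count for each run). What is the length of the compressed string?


Input: bcbbab
Runs:
  'b' x 1 => "b1"
  'c' x 1 => "c1"
  'b' x 2 => "b2"
  'a' x 1 => "a1"
  'b' x 1 => "b1"
Compressed: "b1c1b2a1b1"
Compressed length: 10

10


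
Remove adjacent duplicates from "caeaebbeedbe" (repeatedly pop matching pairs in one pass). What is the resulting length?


Input: caeaebbeedbe
Stack-based adjacent duplicate removal:
  Read 'c': push. Stack: c
  Read 'a': push. Stack: ca
  Read 'e': push. Stack: cae
  Read 'a': push. Stack: caea
  Read 'e': push. Stack: caeae
  Read 'b': push. Stack: caeaeb
  Read 'b': matches stack top 'b' => pop. Stack: caeae
  Read 'e': matches stack top 'e' => pop. Stack: caea
  Read 'e': push. Stack: caeae
  Read 'd': push. Stack: caeaed
  Read 'b': push. Stack: caeaedb
  Read 'e': push. Stack: caeaedbe
Final stack: "caeaedbe" (length 8)

8


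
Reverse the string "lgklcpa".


Input: lgklcpa
Reading characters right to left:
  Position 6: 'a'
  Position 5: 'p'
  Position 4: 'c'
  Position 3: 'l'
  Position 2: 'k'
  Position 1: 'g'
  Position 0: 'l'
Reversed: apclkgl

apclkgl


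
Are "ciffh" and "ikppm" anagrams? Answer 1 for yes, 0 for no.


Strings: "ciffh", "ikppm"
Sorted first:  cffhi
Sorted second: ikmpp
Differ at position 0: 'c' vs 'i' => not anagrams

0


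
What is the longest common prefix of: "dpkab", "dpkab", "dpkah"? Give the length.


Words: dpkab, dpkab, dpkah
  Position 0: all 'd' => match
  Position 1: all 'p' => match
  Position 2: all 'k' => match
  Position 3: all 'a' => match
  Position 4: ('b', 'b', 'h') => mismatch, stop
LCP = "dpka" (length 4)

4


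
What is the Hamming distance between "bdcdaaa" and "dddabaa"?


Comparing "bdcdaaa" and "dddabaa" position by position:
  Position 0: 'b' vs 'd' => differ
  Position 1: 'd' vs 'd' => same
  Position 2: 'c' vs 'd' => differ
  Position 3: 'd' vs 'a' => differ
  Position 4: 'a' vs 'b' => differ
  Position 5: 'a' vs 'a' => same
  Position 6: 'a' vs 'a' => same
Total differences (Hamming distance): 4

4


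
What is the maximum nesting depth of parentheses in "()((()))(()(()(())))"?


Input: "()((()))(()(()(())))"
Tracking depth:
  Position 0 '(': depth becomes 1
  Position 1 ')': depth becomes 0
  Position 2 '(': depth becomes 1
  Position 3 '(': depth becomes 2
  Position 4 '(': depth becomes 3
  Position 5 ')': depth becomes 2
  Position 6 ')': depth becomes 1
  Position 7 ')': depth becomes 0
  Position 8 '(': depth becomes 1
  Position 9 '(': depth becomes 2
  Position 10 ')': depth becomes 1
  Position 11 '(': depth becomes 2
  Position 12 '(': depth becomes 3
  Position 13 ')': depth becomes 2
  Position 14 '(': depth becomes 3
  Position 15 '(': depth becomes 4
  Position 16 ')': depth becomes 3
  Position 17 ')': depth becomes 2
  Position 18 ')': depth becomes 1
  Position 19 ')': depth becomes 0
Maximum depth reached: 4

4


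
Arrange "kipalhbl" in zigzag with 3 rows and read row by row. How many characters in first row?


Zigzag "kipalhbl" into 3 rows:
Placing characters:
  'k' => row 0
  'i' => row 1
  'p' => row 2
  'a' => row 1
  'l' => row 0
  'h' => row 1
  'b' => row 2
  'l' => row 1
Rows:
  Row 0: "kl"
  Row 1: "iahl"
  Row 2: "pb"
First row length: 2

2


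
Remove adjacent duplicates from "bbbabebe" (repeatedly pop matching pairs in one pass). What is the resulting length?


Input: bbbabebe
Stack-based adjacent duplicate removal:
  Read 'b': push. Stack: b
  Read 'b': matches stack top 'b' => pop. Stack: (empty)
  Read 'b': push. Stack: b
  Read 'a': push. Stack: ba
  Read 'b': push. Stack: bab
  Read 'e': push. Stack: babe
  Read 'b': push. Stack: babeb
  Read 'e': push. Stack: babebe
Final stack: "babebe" (length 6)

6


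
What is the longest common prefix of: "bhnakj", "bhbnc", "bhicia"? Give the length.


Words: bhnakj, bhbnc, bhicia
  Position 0: all 'b' => match
  Position 1: all 'h' => match
  Position 2: ('n', 'b', 'i') => mismatch, stop
LCP = "bh" (length 2)

2


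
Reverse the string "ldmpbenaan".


Input: ldmpbenaan
Reading characters right to left:
  Position 9: 'n'
  Position 8: 'a'
  Position 7: 'a'
  Position 6: 'n'
  Position 5: 'e'
  Position 4: 'b'
  Position 3: 'p'
  Position 2: 'm'
  Position 1: 'd'
  Position 0: 'l'
Reversed: naanebpmdl

naanebpmdl


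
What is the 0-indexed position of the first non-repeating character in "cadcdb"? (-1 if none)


Input: cadcdb
Character frequencies:
  'a': 1
  'b': 1
  'c': 2
  'd': 2
Scanning left to right for freq == 1:
  Position 0 ('c'): freq=2, skip
  Position 1 ('a'): unique! => answer = 1

1


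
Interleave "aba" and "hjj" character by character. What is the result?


Interleaving "aba" and "hjj":
  Position 0: 'a' from first, 'h' from second => "ah"
  Position 1: 'b' from first, 'j' from second => "bj"
  Position 2: 'a' from first, 'j' from second => "aj"
Result: ahbjaj

ahbjaj


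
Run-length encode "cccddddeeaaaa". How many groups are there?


Input: cccddddeeaaaa
Scanning for consecutive runs:
  Group 1: 'c' x 3 (positions 0-2)
  Group 2: 'd' x 4 (positions 3-6)
  Group 3: 'e' x 2 (positions 7-8)
  Group 4: 'a' x 4 (positions 9-12)
Total groups: 4

4


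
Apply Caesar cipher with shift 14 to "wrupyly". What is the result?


Caesar cipher: shift "wrupyly" by 14
  'w' (pos 22) + 14 = pos 10 = 'k'
  'r' (pos 17) + 14 = pos 5 = 'f'
  'u' (pos 20) + 14 = pos 8 = 'i'
  'p' (pos 15) + 14 = pos 3 = 'd'
  'y' (pos 24) + 14 = pos 12 = 'm'
  'l' (pos 11) + 14 = pos 25 = 'z'
  'y' (pos 24) + 14 = pos 12 = 'm'
Result: kfidmzm

kfidmzm


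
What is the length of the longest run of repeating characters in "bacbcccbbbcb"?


Input: "bacbcccbbbcb"
Scanning for longest run:
  Position 1 ('a'): new char, reset run to 1
  Position 2 ('c'): new char, reset run to 1
  Position 3 ('b'): new char, reset run to 1
  Position 4 ('c'): new char, reset run to 1
  Position 5 ('c'): continues run of 'c', length=2
  Position 6 ('c'): continues run of 'c', length=3
  Position 7 ('b'): new char, reset run to 1
  Position 8 ('b'): continues run of 'b', length=2
  Position 9 ('b'): continues run of 'b', length=3
  Position 10 ('c'): new char, reset run to 1
  Position 11 ('b'): new char, reset run to 1
Longest run: 'c' with length 3

3


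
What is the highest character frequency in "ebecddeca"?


Input: ebecddeca
Character counts:
  'a': 1
  'b': 1
  'c': 2
  'd': 2
  'e': 3
Maximum frequency: 3

3


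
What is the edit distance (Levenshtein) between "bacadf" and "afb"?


Computing edit distance: "bacadf" -> "afb"
DP table:
           a    f    b
      0    1    2    3
  b   1    1    2    2
  a   2    1    2    3
  c   3    2    2    3
  a   4    3    3    3
  d   5    4    4    4
  f   6    5    4    5
Edit distance = dp[6][3] = 5

5


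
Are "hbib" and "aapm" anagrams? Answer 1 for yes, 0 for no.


Strings: "hbib", "aapm"
Sorted first:  bbhi
Sorted second: aamp
Differ at position 0: 'b' vs 'a' => not anagrams

0


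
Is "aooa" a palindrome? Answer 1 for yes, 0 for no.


Input: aooa
Reversed: aooa
  Compare pos 0 ('a') with pos 3 ('a'): match
  Compare pos 1 ('o') with pos 2 ('o'): match
Result: palindrome

1


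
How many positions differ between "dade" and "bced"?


Comparing "dade" and "bced" position by position:
  Position 0: 'd' vs 'b' => DIFFER
  Position 1: 'a' vs 'c' => DIFFER
  Position 2: 'd' vs 'e' => DIFFER
  Position 3: 'e' vs 'd' => DIFFER
Positions that differ: 4

4


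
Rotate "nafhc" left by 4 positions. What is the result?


Input: "nafhc", rotate left by 4
First 4 characters: "nafh"
Remaining characters: "c"
Concatenate remaining + first: "c" + "nafh" = "cnafh"

cnafh


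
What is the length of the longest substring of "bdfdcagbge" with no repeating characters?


Input: "bdfdcagbge"
Sliding window (track last position of each char):
  Position 0 ('b'): window [0,0] length 1 -- new best
  Position 1 ('d'): window [0,1] length 2 -- new best
  Position 2 ('f'): window [0,2] length 3 -- new best
  Position 3 ('d'): repeat (last at 1), move window start to 2
  Position 3 ('d'): window [2,3] length 2
  Position 4 ('c'): window [2,4] length 3
  Position 5 ('a'): window [2,5] length 4 -- new best
  Position 6 ('g'): window [2,6] length 5 -- new best
  Position 7 ('b'): window [2,7] length 6 -- new best
  Position 8 ('g'): repeat (last at 6), move window start to 7
  Position 8 ('g'): window [7,8] length 2
  Position 9 ('e'): window [7,9] length 3
Longest substring with no repeats: "fdcagb" with length 6

6


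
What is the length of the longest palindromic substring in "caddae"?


Input: "caddae"
Checking substrings for palindromes:
  [1:5] "adda" (len 4) => palindrome
  [2:4] "dd" (len 2) => palindrome
Longest palindromic substring: "adda" with length 4

4


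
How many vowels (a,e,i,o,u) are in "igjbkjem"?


Input: igjbkjem
Checking each character:
  'i' at position 0: vowel (running total: 1)
  'g' at position 1: consonant
  'j' at position 2: consonant
  'b' at position 3: consonant
  'k' at position 4: consonant
  'j' at position 5: consonant
  'e' at position 6: vowel (running total: 2)
  'm' at position 7: consonant
Total vowels: 2

2


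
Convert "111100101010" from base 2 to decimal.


Input: "111100101010" in base 2
Positional expansion:
  Digit '1' (value 1) x 2^11 = 2048
  Digit '1' (value 1) x 2^10 = 1024
  Digit '1' (value 1) x 2^9 = 512
  Digit '1' (value 1) x 2^8 = 256
  Digit '0' (value 0) x 2^7 = 0
  Digit '0' (value 0) x 2^6 = 0
  Digit '1' (value 1) x 2^5 = 32
  Digit '0' (value 0) x 2^4 = 0
  Digit '1' (value 1) x 2^3 = 8
  Digit '0' (value 0) x 2^2 = 0
  Digit '1' (value 1) x 2^1 = 2
  Digit '0' (value 0) x 2^0 = 0
Sum = 3882

3882


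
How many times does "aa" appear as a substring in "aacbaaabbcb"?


Searching for "aa" in "aacbaaabbcb"
Scanning each position:
  Position 0: "aa" => MATCH
  Position 1: "ac" => no
  Position 2: "cb" => no
  Position 3: "ba" => no
  Position 4: "aa" => MATCH
  Position 5: "aa" => MATCH
  Position 6: "ab" => no
  Position 7: "bb" => no
  Position 8: "bc" => no
  Position 9: "cb" => no
Total occurrences: 3

3


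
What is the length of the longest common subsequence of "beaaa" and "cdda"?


LCS of "beaaa" and "cdda"
DP table:
           c    d    d    a
      0    0    0    0    0
  b   0    0    0    0    0
  e   0    0    0    0    0
  a   0    0    0    0    1
  a   0    0    0    0    1
  a   0    0    0    0    1
LCS length = dp[5][4] = 1

1


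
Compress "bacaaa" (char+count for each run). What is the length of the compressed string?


Input: bacaaa
Runs:
  'b' x 1 => "b1"
  'a' x 1 => "a1"
  'c' x 1 => "c1"
  'a' x 3 => "a3"
Compressed: "b1a1c1a3"
Compressed length: 8

8


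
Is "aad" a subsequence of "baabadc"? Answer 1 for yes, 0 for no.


Check if "aad" is a subsequence of "baabadc"
Greedy scan:
  Position 0 ('b'): no match needed
  Position 1 ('a'): matches sub[0] = 'a'
  Position 2 ('a'): matches sub[1] = 'a'
  Position 3 ('b'): no match needed
  Position 4 ('a'): no match needed
  Position 5 ('d'): matches sub[2] = 'd'
  Position 6 ('c'): no match needed
All 3 characters matched => is a subsequence

1


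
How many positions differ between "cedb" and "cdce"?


Comparing "cedb" and "cdce" position by position:
  Position 0: 'c' vs 'c' => same
  Position 1: 'e' vs 'd' => DIFFER
  Position 2: 'd' vs 'c' => DIFFER
  Position 3: 'b' vs 'e' => DIFFER
Positions that differ: 3

3


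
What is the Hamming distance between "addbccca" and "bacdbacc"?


Comparing "addbccca" and "bacdbacc" position by position:
  Position 0: 'a' vs 'b' => differ
  Position 1: 'd' vs 'a' => differ
  Position 2: 'd' vs 'c' => differ
  Position 3: 'b' vs 'd' => differ
  Position 4: 'c' vs 'b' => differ
  Position 5: 'c' vs 'a' => differ
  Position 6: 'c' vs 'c' => same
  Position 7: 'a' vs 'c' => differ
Total differences (Hamming distance): 7

7


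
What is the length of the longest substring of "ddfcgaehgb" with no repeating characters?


Input: "ddfcgaehgb"
Sliding window (track last position of each char):
  Position 0 ('d'): window [0,0] length 1 -- new best
  Position 1 ('d'): repeat (last at 0), move window start to 1
  Position 1 ('d'): window [1,1] length 1
  Position 2 ('f'): window [1,2] length 2 -- new best
  Position 3 ('c'): window [1,3] length 3 -- new best
  Position 4 ('g'): window [1,4] length 4 -- new best
  Position 5 ('a'): window [1,5] length 5 -- new best
  Position 6 ('e'): window [1,6] length 6 -- new best
  Position 7 ('h'): window [1,7] length 7 -- new best
  Position 8 ('g'): repeat (last at 4), move window start to 5
  Position 8 ('g'): window [5,8] length 4
  Position 9 ('b'): window [5,9] length 5
Longest substring with no repeats: "dfcgaeh" with length 7

7


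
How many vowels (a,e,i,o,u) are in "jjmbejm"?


Input: jjmbejm
Checking each character:
  'j' at position 0: consonant
  'j' at position 1: consonant
  'm' at position 2: consonant
  'b' at position 3: consonant
  'e' at position 4: vowel (running total: 1)
  'j' at position 5: consonant
  'm' at position 6: consonant
Total vowels: 1

1


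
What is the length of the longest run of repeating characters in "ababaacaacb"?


Input: "ababaacaacb"
Scanning for longest run:
  Position 1 ('b'): new char, reset run to 1
  Position 2 ('a'): new char, reset run to 1
  Position 3 ('b'): new char, reset run to 1
  Position 4 ('a'): new char, reset run to 1
  Position 5 ('a'): continues run of 'a', length=2
  Position 6 ('c'): new char, reset run to 1
  Position 7 ('a'): new char, reset run to 1
  Position 8 ('a'): continues run of 'a', length=2
  Position 9 ('c'): new char, reset run to 1
  Position 10 ('b'): new char, reset run to 1
Longest run: 'a' with length 2

2


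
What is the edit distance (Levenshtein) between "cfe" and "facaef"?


Computing edit distance: "cfe" -> "facaef"
DP table:
           f    a    c    a    e    f
      0    1    2    3    4    5    6
  c   1    1    2    2    3    4    5
  f   2    1    2    3    3    4    4
  e   3    2    2    3    4    3    4
Edit distance = dp[3][6] = 4

4


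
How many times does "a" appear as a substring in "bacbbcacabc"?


Searching for "a" in "bacbbcacabc"
Scanning each position:
  Position 0: "b" => no
  Position 1: "a" => MATCH
  Position 2: "c" => no
  Position 3: "b" => no
  Position 4: "b" => no
  Position 5: "c" => no
  Position 6: "a" => MATCH
  Position 7: "c" => no
  Position 8: "a" => MATCH
  Position 9: "b" => no
  Position 10: "c" => no
Total occurrences: 3

3


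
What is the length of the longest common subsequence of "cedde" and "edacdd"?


LCS of "cedde" and "edacdd"
DP table:
           e    d    a    c    d    d
      0    0    0    0    0    0    0
  c   0    0    0    0    1    1    1
  e   0    1    1    1    1    1    1
  d   0    1    2    2    2    2    2
  d   0    1    2    2    2    3    3
  e   0    1    2    2    2    3    3
LCS length = dp[5][6] = 3

3


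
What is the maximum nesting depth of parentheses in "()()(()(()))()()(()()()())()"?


Input: "()()(()(()))()()(()()()())()"
Tracking depth:
  Position 0 '(': depth becomes 1
  Position 1 ')': depth becomes 0
  Position 2 '(': depth becomes 1
  Position 3 ')': depth becomes 0
  Position 4 '(': depth becomes 1
  Position 5 '(': depth becomes 2
  Position 6 ')': depth becomes 1
  Position 7 '(': depth becomes 2
  Position 8 '(': depth becomes 3
  Position 9 ')': depth becomes 2
  Position 10 ')': depth becomes 1
  Position 11 ')': depth becomes 0
  Position 12 '(': depth becomes 1
  Position 13 ')': depth becomes 0
  Position 14 '(': depth becomes 1
  Position 15 ')': depth becomes 0
  Position 16 '(': depth becomes 1
  Position 17 '(': depth becomes 2
  Position 18 ')': depth becomes 1
  Position 19 '(': depth becomes 2
  Position 20 ')': depth becomes 1
  Position 21 '(': depth becomes 2
  Position 22 ')': depth becomes 1
  Position 23 '(': depth becomes 2
  Position 24 ')': depth becomes 1
  Position 25 ')': depth becomes 0
  Position 26 '(': depth becomes 1
  Position 27 ')': depth becomes 0
Maximum depth reached: 3

3


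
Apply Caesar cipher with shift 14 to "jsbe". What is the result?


Caesar cipher: shift "jsbe" by 14
  'j' (pos 9) + 14 = pos 23 = 'x'
  's' (pos 18) + 14 = pos 6 = 'g'
  'b' (pos 1) + 14 = pos 15 = 'p'
  'e' (pos 4) + 14 = pos 18 = 's'
Result: xgps

xgps


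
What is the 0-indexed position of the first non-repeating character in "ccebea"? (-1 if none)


Input: ccebea
Character frequencies:
  'a': 1
  'b': 1
  'c': 2
  'e': 2
Scanning left to right for freq == 1:
  Position 0 ('c'): freq=2, skip
  Position 1 ('c'): freq=2, skip
  Position 2 ('e'): freq=2, skip
  Position 3 ('b'): unique! => answer = 3

3


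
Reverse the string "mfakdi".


Input: mfakdi
Reading characters right to left:
  Position 5: 'i'
  Position 4: 'd'
  Position 3: 'k'
  Position 2: 'a'
  Position 1: 'f'
  Position 0: 'm'
Reversed: idkafm

idkafm


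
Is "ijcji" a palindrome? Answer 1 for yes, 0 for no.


Input: ijcji
Reversed: ijcji
  Compare pos 0 ('i') with pos 4 ('i'): match
  Compare pos 1 ('j') with pos 3 ('j'): match
Result: palindrome

1


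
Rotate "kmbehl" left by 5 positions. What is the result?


Input: "kmbehl", rotate left by 5
First 5 characters: "kmbeh"
Remaining characters: "l"
Concatenate remaining + first: "l" + "kmbeh" = "lkmbeh"

lkmbeh


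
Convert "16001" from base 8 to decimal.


Input: "16001" in base 8
Positional expansion:
  Digit '1' (value 1) x 8^4 = 4096
  Digit '6' (value 6) x 8^3 = 3072
  Digit '0' (value 0) x 8^2 = 0
  Digit '0' (value 0) x 8^1 = 0
  Digit '1' (value 1) x 8^0 = 1
Sum = 7169

7169


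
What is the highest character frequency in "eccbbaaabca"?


Input: eccbbaaabca
Character counts:
  'a': 4
  'b': 3
  'c': 3
  'e': 1
Maximum frequency: 4

4


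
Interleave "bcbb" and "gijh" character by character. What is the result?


Interleaving "bcbb" and "gijh":
  Position 0: 'b' from first, 'g' from second => "bg"
  Position 1: 'c' from first, 'i' from second => "ci"
  Position 2: 'b' from first, 'j' from second => "bj"
  Position 3: 'b' from first, 'h' from second => "bh"
Result: bgcibjbh

bgcibjbh


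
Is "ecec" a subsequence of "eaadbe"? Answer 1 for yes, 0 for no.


Check if "ecec" is a subsequence of "eaadbe"
Greedy scan:
  Position 0 ('e'): matches sub[0] = 'e'
  Position 1 ('a'): no match needed
  Position 2 ('a'): no match needed
  Position 3 ('d'): no match needed
  Position 4 ('b'): no match needed
  Position 5 ('e'): no match needed
Only matched 1/4 characters => not a subsequence

0


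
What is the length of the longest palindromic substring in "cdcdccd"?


Input: "cdcdccd"
Checking substrings for palindromes:
  [0:5] "cdcdc" (len 5) => palindrome
  [3:7] "dccd" (len 4) => palindrome
  [0:3] "cdc" (len 3) => palindrome
  [1:4] "dcd" (len 3) => palindrome
  [2:5] "cdc" (len 3) => palindrome
  [4:6] "cc" (len 2) => palindrome
Longest palindromic substring: "cdcdc" with length 5

5


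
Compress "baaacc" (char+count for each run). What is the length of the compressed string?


Input: baaacc
Runs:
  'b' x 1 => "b1"
  'a' x 3 => "a3"
  'c' x 2 => "c2"
Compressed: "b1a3c2"
Compressed length: 6

6


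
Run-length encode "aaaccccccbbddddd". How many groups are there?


Input: aaaccccccbbddddd
Scanning for consecutive runs:
  Group 1: 'a' x 3 (positions 0-2)
  Group 2: 'c' x 6 (positions 3-8)
  Group 3: 'b' x 2 (positions 9-10)
  Group 4: 'd' x 5 (positions 11-15)
Total groups: 4

4


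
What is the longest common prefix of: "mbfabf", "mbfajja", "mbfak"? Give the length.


Words: mbfabf, mbfajja, mbfak
  Position 0: all 'm' => match
  Position 1: all 'b' => match
  Position 2: all 'f' => match
  Position 3: all 'a' => match
  Position 4: ('b', 'j', 'k') => mismatch, stop
LCP = "mbfa" (length 4)

4


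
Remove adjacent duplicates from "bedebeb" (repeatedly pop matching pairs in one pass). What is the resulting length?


Input: bedebeb
Stack-based adjacent duplicate removal:
  Read 'b': push. Stack: b
  Read 'e': push. Stack: be
  Read 'd': push. Stack: bed
  Read 'e': push. Stack: bede
  Read 'b': push. Stack: bedeb
  Read 'e': push. Stack: bedebe
  Read 'b': push. Stack: bedebeb
Final stack: "bedebeb" (length 7)

7


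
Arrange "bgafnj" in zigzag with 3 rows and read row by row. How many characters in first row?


Zigzag "bgafnj" into 3 rows:
Placing characters:
  'b' => row 0
  'g' => row 1
  'a' => row 2
  'f' => row 1
  'n' => row 0
  'j' => row 1
Rows:
  Row 0: "bn"
  Row 1: "gfj"
  Row 2: "a"
First row length: 2

2


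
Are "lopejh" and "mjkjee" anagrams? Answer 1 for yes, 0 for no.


Strings: "lopejh", "mjkjee"
Sorted first:  ehjlop
Sorted second: eejjkm
Differ at position 1: 'h' vs 'e' => not anagrams

0


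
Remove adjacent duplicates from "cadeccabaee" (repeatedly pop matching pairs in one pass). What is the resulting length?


Input: cadeccabaee
Stack-based adjacent duplicate removal:
  Read 'c': push. Stack: c
  Read 'a': push. Stack: ca
  Read 'd': push. Stack: cad
  Read 'e': push. Stack: cade
  Read 'c': push. Stack: cadec
  Read 'c': matches stack top 'c' => pop. Stack: cade
  Read 'a': push. Stack: cadea
  Read 'b': push. Stack: cadeab
  Read 'a': push. Stack: cadeaba
  Read 'e': push. Stack: cadeabae
  Read 'e': matches stack top 'e' => pop. Stack: cadeaba
Final stack: "cadeaba" (length 7)

7


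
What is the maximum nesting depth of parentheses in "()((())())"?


Input: "()((())())"
Tracking depth:
  Position 0 '(': depth becomes 1
  Position 1 ')': depth becomes 0
  Position 2 '(': depth becomes 1
  Position 3 '(': depth becomes 2
  Position 4 '(': depth becomes 3
  Position 5 ')': depth becomes 2
  Position 6 ')': depth becomes 1
  Position 7 '(': depth becomes 2
  Position 8 ')': depth becomes 1
  Position 9 ')': depth becomes 0
Maximum depth reached: 3

3


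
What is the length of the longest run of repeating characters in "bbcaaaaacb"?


Input: "bbcaaaaacb"
Scanning for longest run:
  Position 1 ('b'): continues run of 'b', length=2
  Position 2 ('c'): new char, reset run to 1
  Position 3 ('a'): new char, reset run to 1
  Position 4 ('a'): continues run of 'a', length=2
  Position 5 ('a'): continues run of 'a', length=3
  Position 6 ('a'): continues run of 'a', length=4
  Position 7 ('a'): continues run of 'a', length=5
  Position 8 ('c'): new char, reset run to 1
  Position 9 ('b'): new char, reset run to 1
Longest run: 'a' with length 5

5


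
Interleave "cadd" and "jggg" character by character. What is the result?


Interleaving "cadd" and "jggg":
  Position 0: 'c' from first, 'j' from second => "cj"
  Position 1: 'a' from first, 'g' from second => "ag"
  Position 2: 'd' from first, 'g' from second => "dg"
  Position 3: 'd' from first, 'g' from second => "dg"
Result: cjagdgdg

cjagdgdg


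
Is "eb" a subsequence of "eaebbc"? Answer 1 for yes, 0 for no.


Check if "eb" is a subsequence of "eaebbc"
Greedy scan:
  Position 0 ('e'): matches sub[0] = 'e'
  Position 1 ('a'): no match needed
  Position 2 ('e'): no match needed
  Position 3 ('b'): matches sub[1] = 'b'
  Position 4 ('b'): no match needed
  Position 5 ('c'): no match needed
All 2 characters matched => is a subsequence

1


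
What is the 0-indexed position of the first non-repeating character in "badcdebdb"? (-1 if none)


Input: badcdebdb
Character frequencies:
  'a': 1
  'b': 3
  'c': 1
  'd': 3
  'e': 1
Scanning left to right for freq == 1:
  Position 0 ('b'): freq=3, skip
  Position 1 ('a'): unique! => answer = 1

1


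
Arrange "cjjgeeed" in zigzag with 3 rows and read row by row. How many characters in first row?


Zigzag "cjjgeeed" into 3 rows:
Placing characters:
  'c' => row 0
  'j' => row 1
  'j' => row 2
  'g' => row 1
  'e' => row 0
  'e' => row 1
  'e' => row 2
  'd' => row 1
Rows:
  Row 0: "ce"
  Row 1: "jged"
  Row 2: "je"
First row length: 2

2


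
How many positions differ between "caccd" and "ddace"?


Comparing "caccd" and "ddace" position by position:
  Position 0: 'c' vs 'd' => DIFFER
  Position 1: 'a' vs 'd' => DIFFER
  Position 2: 'c' vs 'a' => DIFFER
  Position 3: 'c' vs 'c' => same
  Position 4: 'd' vs 'e' => DIFFER
Positions that differ: 4

4


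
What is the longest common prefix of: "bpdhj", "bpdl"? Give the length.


Words: bpdhj, bpdl
  Position 0: all 'b' => match
  Position 1: all 'p' => match
  Position 2: all 'd' => match
  Position 3: ('h', 'l') => mismatch, stop
LCP = "bpd" (length 3)

3


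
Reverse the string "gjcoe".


Input: gjcoe
Reading characters right to left:
  Position 4: 'e'
  Position 3: 'o'
  Position 2: 'c'
  Position 1: 'j'
  Position 0: 'g'
Reversed: eocjg

eocjg


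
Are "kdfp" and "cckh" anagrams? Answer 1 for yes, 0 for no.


Strings: "kdfp", "cckh"
Sorted first:  dfkp
Sorted second: cchk
Differ at position 0: 'd' vs 'c' => not anagrams

0


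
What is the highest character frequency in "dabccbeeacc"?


Input: dabccbeeacc
Character counts:
  'a': 2
  'b': 2
  'c': 4
  'd': 1
  'e': 2
Maximum frequency: 4

4


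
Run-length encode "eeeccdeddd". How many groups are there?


Input: eeeccdeddd
Scanning for consecutive runs:
  Group 1: 'e' x 3 (positions 0-2)
  Group 2: 'c' x 2 (positions 3-4)
  Group 3: 'd' x 1 (positions 5-5)
  Group 4: 'e' x 1 (positions 6-6)
  Group 5: 'd' x 3 (positions 7-9)
Total groups: 5

5


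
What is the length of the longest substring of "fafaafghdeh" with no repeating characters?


Input: "fafaafghdeh"
Sliding window (track last position of each char):
  Position 0 ('f'): window [0,0] length 1 -- new best
  Position 1 ('a'): window [0,1] length 2 -- new best
  Position 2 ('f'): repeat (last at 0), move window start to 1
  Position 2 ('f'): window [1,2] length 2
  Position 3 ('a'): repeat (last at 1), move window start to 2
  Position 3 ('a'): window [2,3] length 2
  Position 4 ('a'): repeat (last at 3), move window start to 4
  Position 4 ('a'): window [4,4] length 1
  Position 5 ('f'): window [4,5] length 2
  Position 6 ('g'): window [4,6] length 3 -- new best
  Position 7 ('h'): window [4,7] length 4 -- new best
  Position 8 ('d'): window [4,8] length 5 -- new best
  Position 9 ('e'): window [4,9] length 6 -- new best
  Position 10 ('h'): repeat (last at 7), move window start to 8
  Position 10 ('h'): window [8,10] length 3
Longest substring with no repeats: "afghde" with length 6

6


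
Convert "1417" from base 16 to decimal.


Input: "1417" in base 16
Positional expansion:
  Digit '1' (value 1) x 16^3 = 4096
  Digit '4' (value 4) x 16^2 = 1024
  Digit '1' (value 1) x 16^1 = 16
  Digit '7' (value 7) x 16^0 = 7
Sum = 5143

5143


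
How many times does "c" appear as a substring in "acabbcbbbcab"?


Searching for "c" in "acabbcbbbcab"
Scanning each position:
  Position 0: "a" => no
  Position 1: "c" => MATCH
  Position 2: "a" => no
  Position 3: "b" => no
  Position 4: "b" => no
  Position 5: "c" => MATCH
  Position 6: "b" => no
  Position 7: "b" => no
  Position 8: "b" => no
  Position 9: "c" => MATCH
  Position 10: "a" => no
  Position 11: "b" => no
Total occurrences: 3

3


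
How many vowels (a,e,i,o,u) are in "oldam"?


Input: oldam
Checking each character:
  'o' at position 0: vowel (running total: 1)
  'l' at position 1: consonant
  'd' at position 2: consonant
  'a' at position 3: vowel (running total: 2)
  'm' at position 4: consonant
Total vowels: 2

2


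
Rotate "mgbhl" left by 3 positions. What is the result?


Input: "mgbhl", rotate left by 3
First 3 characters: "mgb"
Remaining characters: "hl"
Concatenate remaining + first: "hl" + "mgb" = "hlmgb"

hlmgb


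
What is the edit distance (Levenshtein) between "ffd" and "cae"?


Computing edit distance: "ffd" -> "cae"
DP table:
           c    a    e
      0    1    2    3
  f   1    1    2    3
  f   2    2    2    3
  d   3    3    3    3
Edit distance = dp[3][3] = 3

3


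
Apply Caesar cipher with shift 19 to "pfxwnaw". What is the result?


Caesar cipher: shift "pfxwnaw" by 19
  'p' (pos 15) + 19 = pos 8 = 'i'
  'f' (pos 5) + 19 = pos 24 = 'y'
  'x' (pos 23) + 19 = pos 16 = 'q'
  'w' (pos 22) + 19 = pos 15 = 'p'
  'n' (pos 13) + 19 = pos 6 = 'g'
  'a' (pos 0) + 19 = pos 19 = 't'
  'w' (pos 22) + 19 = pos 15 = 'p'
Result: iyqpgtp

iyqpgtp


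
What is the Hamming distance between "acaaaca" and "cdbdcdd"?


Comparing "acaaaca" and "cdbdcdd" position by position:
  Position 0: 'a' vs 'c' => differ
  Position 1: 'c' vs 'd' => differ
  Position 2: 'a' vs 'b' => differ
  Position 3: 'a' vs 'd' => differ
  Position 4: 'a' vs 'c' => differ
  Position 5: 'c' vs 'd' => differ
  Position 6: 'a' vs 'd' => differ
Total differences (Hamming distance): 7

7


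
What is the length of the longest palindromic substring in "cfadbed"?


Input: "cfadbed"
Checking substrings for palindromes:
  No multi-char palindromic substrings found
Longest palindromic substring: "c" with length 1

1


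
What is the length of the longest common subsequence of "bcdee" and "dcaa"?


LCS of "bcdee" and "dcaa"
DP table:
           d    c    a    a
      0    0    0    0    0
  b   0    0    0    0    0
  c   0    0    1    1    1
  d   0    1    1    1    1
  e   0    1    1    1    1
  e   0    1    1    1    1
LCS length = dp[5][4] = 1

1


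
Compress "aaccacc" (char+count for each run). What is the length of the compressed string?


Input: aaccacc
Runs:
  'a' x 2 => "a2"
  'c' x 2 => "c2"
  'a' x 1 => "a1"
  'c' x 2 => "c2"
Compressed: "a2c2a1c2"
Compressed length: 8

8


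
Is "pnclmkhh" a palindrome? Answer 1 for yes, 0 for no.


Input: pnclmkhh
Reversed: hhkmlcnp
  Compare pos 0 ('p') with pos 7 ('h'): MISMATCH
  Compare pos 1 ('n') with pos 6 ('h'): MISMATCH
  Compare pos 2 ('c') with pos 5 ('k'): MISMATCH
  Compare pos 3 ('l') with pos 4 ('m'): MISMATCH
Result: not a palindrome

0


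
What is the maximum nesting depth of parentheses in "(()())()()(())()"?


Input: "(()())()()(())()"
Tracking depth:
  Position 0 '(': depth becomes 1
  Position 1 '(': depth becomes 2
  Position 2 ')': depth becomes 1
  Position 3 '(': depth becomes 2
  Position 4 ')': depth becomes 1
  Position 5 ')': depth becomes 0
  Position 6 '(': depth becomes 1
  Position 7 ')': depth becomes 0
  Position 8 '(': depth becomes 1
  Position 9 ')': depth becomes 0
  Position 10 '(': depth becomes 1
  Position 11 '(': depth becomes 2
  Position 12 ')': depth becomes 1
  Position 13 ')': depth becomes 0
  Position 14 '(': depth becomes 1
  Position 15 ')': depth becomes 0
Maximum depth reached: 2

2


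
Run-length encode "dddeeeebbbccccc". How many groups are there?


Input: dddeeeebbbccccc
Scanning for consecutive runs:
  Group 1: 'd' x 3 (positions 0-2)
  Group 2: 'e' x 4 (positions 3-6)
  Group 3: 'b' x 3 (positions 7-9)
  Group 4: 'c' x 5 (positions 10-14)
Total groups: 4

4


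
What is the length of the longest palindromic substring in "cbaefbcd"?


Input: "cbaefbcd"
Checking substrings for palindromes:
  No multi-char palindromic substrings found
Longest palindromic substring: "c" with length 1

1


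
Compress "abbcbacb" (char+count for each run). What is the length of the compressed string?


Input: abbcbacb
Runs:
  'a' x 1 => "a1"
  'b' x 2 => "b2"
  'c' x 1 => "c1"
  'b' x 1 => "b1"
  'a' x 1 => "a1"
  'c' x 1 => "c1"
  'b' x 1 => "b1"
Compressed: "a1b2c1b1a1c1b1"
Compressed length: 14

14


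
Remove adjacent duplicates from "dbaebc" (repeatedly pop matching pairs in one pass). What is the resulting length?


Input: dbaebc
Stack-based adjacent duplicate removal:
  Read 'd': push. Stack: d
  Read 'b': push. Stack: db
  Read 'a': push. Stack: dba
  Read 'e': push. Stack: dbae
  Read 'b': push. Stack: dbaeb
  Read 'c': push. Stack: dbaebc
Final stack: "dbaebc" (length 6)

6


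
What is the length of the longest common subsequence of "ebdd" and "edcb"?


LCS of "ebdd" and "edcb"
DP table:
           e    d    c    b
      0    0    0    0    0
  e   0    1    1    1    1
  b   0    1    1    1    2
  d   0    1    2    2    2
  d   0    1    2    2    2
LCS length = dp[4][4] = 2

2


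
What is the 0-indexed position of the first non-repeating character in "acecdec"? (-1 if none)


Input: acecdec
Character frequencies:
  'a': 1
  'c': 3
  'd': 1
  'e': 2
Scanning left to right for freq == 1:
  Position 0 ('a'): unique! => answer = 0

0


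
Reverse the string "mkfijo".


Input: mkfijo
Reading characters right to left:
  Position 5: 'o'
  Position 4: 'j'
  Position 3: 'i'
  Position 2: 'f'
  Position 1: 'k'
  Position 0: 'm'
Reversed: ojifkm

ojifkm


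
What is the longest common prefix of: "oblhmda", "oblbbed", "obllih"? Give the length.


Words: oblhmda, oblbbed, obllih
  Position 0: all 'o' => match
  Position 1: all 'b' => match
  Position 2: all 'l' => match
  Position 3: ('h', 'b', 'l') => mismatch, stop
LCP = "obl" (length 3)

3


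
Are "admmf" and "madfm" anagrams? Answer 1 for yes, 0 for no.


Strings: "admmf", "madfm"
Sorted first:  adfmm
Sorted second: adfmm
Sorted forms match => anagrams

1


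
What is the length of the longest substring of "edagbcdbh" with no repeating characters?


Input: "edagbcdbh"
Sliding window (track last position of each char):
  Position 0 ('e'): window [0,0] length 1 -- new best
  Position 1 ('d'): window [0,1] length 2 -- new best
  Position 2 ('a'): window [0,2] length 3 -- new best
  Position 3 ('g'): window [0,3] length 4 -- new best
  Position 4 ('b'): window [0,4] length 5 -- new best
  Position 5 ('c'): window [0,5] length 6 -- new best
  Position 6 ('d'): repeat (last at 1), move window start to 2
  Position 6 ('d'): window [2,6] length 5
  Position 7 ('b'): repeat (last at 4), move window start to 5
  Position 7 ('b'): window [5,7] length 3
  Position 8 ('h'): window [5,8] length 4
Longest substring with no repeats: "edagbc" with length 6

6


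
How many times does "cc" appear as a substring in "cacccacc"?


Searching for "cc" in "cacccacc"
Scanning each position:
  Position 0: "ca" => no
  Position 1: "ac" => no
  Position 2: "cc" => MATCH
  Position 3: "cc" => MATCH
  Position 4: "ca" => no
  Position 5: "ac" => no
  Position 6: "cc" => MATCH
Total occurrences: 3

3


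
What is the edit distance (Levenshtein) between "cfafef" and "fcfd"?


Computing edit distance: "cfafef" -> "fcfd"
DP table:
           f    c    f    d
      0    1    2    3    4
  c   1    1    1    2    3
  f   2    1    2    1    2
  a   3    2    2    2    2
  f   4    3    3    2    3
  e   5    4    4    3    3
  f   6    5    5    4    4
Edit distance = dp[6][4] = 4

4


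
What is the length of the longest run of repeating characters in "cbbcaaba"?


Input: "cbbcaaba"
Scanning for longest run:
  Position 1 ('b'): new char, reset run to 1
  Position 2 ('b'): continues run of 'b', length=2
  Position 3 ('c'): new char, reset run to 1
  Position 4 ('a'): new char, reset run to 1
  Position 5 ('a'): continues run of 'a', length=2
  Position 6 ('b'): new char, reset run to 1
  Position 7 ('a'): new char, reset run to 1
Longest run: 'b' with length 2

2
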